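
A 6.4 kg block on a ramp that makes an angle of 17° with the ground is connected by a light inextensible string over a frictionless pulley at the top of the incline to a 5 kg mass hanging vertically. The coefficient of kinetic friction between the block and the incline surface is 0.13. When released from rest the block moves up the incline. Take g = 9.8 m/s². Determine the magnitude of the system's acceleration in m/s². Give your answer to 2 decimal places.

For the block on the incline: the weight component along the slope is m₁g sin 17° = 6.4 × 9.8 × 0.2924 = 18.339 N and the normal force is N = m₁g cos 17° = 59.979 N.
Kinetic friction opposes the block's motion up the incline: f = μN = 0.13 × 59.979 = 7.797 N acting down the slope.
Newton's second law for the block (up-slope positive): T − 18.339 − 7.797 = 6.4 a. For the hanging mass (downward positive): 5 × 9.8 − T = 5 a.
Adding the two equations eliminates T: 22.864 = 11.4 a, so a = 2.0056 m/s².

2.01 m/s²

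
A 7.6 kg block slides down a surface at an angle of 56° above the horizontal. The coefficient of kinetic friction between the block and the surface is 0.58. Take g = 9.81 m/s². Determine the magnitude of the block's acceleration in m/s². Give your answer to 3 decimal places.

Resolving the weight along the incline: the component pulling the block down the slope is mg sin 56° = 7.6 × 9.81 × 0.8290 = 61.807 N, and the normal force is N = mg cos 56° = 7.6 × 9.81 × 0.5592 = 41.692 N.
Kinetic friction acts up the slope with magnitude f = μN = 0.58 × 41.692 = 24.181 N.
Net force along the incline is 61.807 − 24.181 = 37.626 N, so a = 37.626 / 7.6 = 4.9508 m/s².

4.951 m/s²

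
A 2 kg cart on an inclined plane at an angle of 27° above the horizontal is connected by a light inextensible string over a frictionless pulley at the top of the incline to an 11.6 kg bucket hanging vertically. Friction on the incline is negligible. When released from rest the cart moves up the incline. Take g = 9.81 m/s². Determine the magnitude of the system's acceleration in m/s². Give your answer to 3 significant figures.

For the cart on the incline: the weight component along the slope is m₁g sin 27° = 2 × 9.81 × 0.4540 = 8.907 N and the normal force is N = m₁g cos 27° = 17.482 N.
Newton's second law for the cart (up-slope positive): T − 8.907 = 2 a. For the hanging bucket (downward positive): 11.6 × 9.81 − T = 11.6 a.
Adding the two equations eliminates T: 104.889 = 13.6 a, so a = 7.7124 m/s².

7.71 m/s²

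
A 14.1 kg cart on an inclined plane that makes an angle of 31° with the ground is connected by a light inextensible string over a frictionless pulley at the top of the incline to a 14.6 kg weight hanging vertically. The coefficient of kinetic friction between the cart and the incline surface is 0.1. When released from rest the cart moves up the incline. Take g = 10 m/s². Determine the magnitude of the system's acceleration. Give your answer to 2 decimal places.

2.14 m/s²

For the cart on the incline: the weight component along the slope is m₁g sin 31° = 14.1 × 10 × 0.5150 = 72.615 N and the normal force is N = m₁g cos 31° = 120.861 N.
Kinetic friction opposes the cart's motion up the incline: f = μN = 0.1 × 120.861 = 12.086 N acting down the slope.
Newton's second law for the cart (up-slope positive): T − 72.615 − 12.086 = 14.1 a. For the hanging weight (downward positive): 14.6 × 10 − T = 14.6 a.
Adding the two equations eliminates T: 61.299 = 28.7 a, so a = 2.1359 m/s².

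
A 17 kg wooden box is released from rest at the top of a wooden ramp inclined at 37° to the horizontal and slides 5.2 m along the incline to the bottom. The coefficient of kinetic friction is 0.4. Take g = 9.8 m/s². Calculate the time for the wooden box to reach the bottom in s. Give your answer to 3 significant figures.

The weight component along the incline is mg sin 37° = 100.262 N and the normal force is N = mg cos 37° = 133.053 N.
Friction up the slope is f = μN = 0.4 × 133.053 = 53.221 N, so the net downslope force is 100.262 − 53.221 = 47.041 N and a = 47.041 / 17 = 2.7671 m/s².
Starting from rest, L = ½at², so t = √(2L/a) = √(2 × 5.2 / 2.7671) = 1.9387 s.

1.94 s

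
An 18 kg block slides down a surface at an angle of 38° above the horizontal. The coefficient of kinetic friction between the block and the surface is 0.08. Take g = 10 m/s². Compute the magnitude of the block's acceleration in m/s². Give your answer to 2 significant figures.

Resolving the weight along the incline: the component pulling the block down the slope is mg sin 38° = 18 × 10 × 0.6157 = 110.826 N, and the normal force is N = mg cos 38° = 18 × 10 × 0.7880 = 141.840 N.
Kinetic friction acts up the slope with magnitude f = μN = 0.08 × 141.840 = 11.347 N.
Net force along the incline is 110.826 − 11.347 = 99.479 N, so a = 99.479 / 18 = 5.5266 m/s².

5.5 m/s²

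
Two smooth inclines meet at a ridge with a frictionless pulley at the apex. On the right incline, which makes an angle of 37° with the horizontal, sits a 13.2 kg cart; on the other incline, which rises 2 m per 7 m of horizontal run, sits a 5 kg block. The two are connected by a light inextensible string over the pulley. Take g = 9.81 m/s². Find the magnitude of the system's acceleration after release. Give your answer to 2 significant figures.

Resolve each weight along its own incline: the 13.2 kg mass has component 13.2 × 9.81 × sin 37° = 77.930 N down its slope, and the 5 kg mass has 5 × 9.81 × sin 15.95° = 13.475 N down its slope.
The 13.2 kg side's 77.930 N exceeds the other side's 13.475 N, so that mass slides down and the 5 kg mass slides up. Taking that direction as positive, Newton's second law for the whole system gives 77.930 − 13.475 = (13.2 + 5) a, so a = 64.455 / 18.2 = 3.5415 m/s².

3.5 m/s²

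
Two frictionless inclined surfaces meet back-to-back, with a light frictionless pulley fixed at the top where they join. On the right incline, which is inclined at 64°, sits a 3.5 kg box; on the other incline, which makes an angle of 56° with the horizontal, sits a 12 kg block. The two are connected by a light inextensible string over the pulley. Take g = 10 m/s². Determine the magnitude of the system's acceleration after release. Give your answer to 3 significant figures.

4.39 m/s²

Resolve each weight along its own incline: the 3.5 kg mass has component 3.5 × 10 × sin 64° = 31.458 N down its slope, and the 12 kg mass has 12 × 10 × sin 56° = 99.485 N down its slope.
The 12 kg side's 99.485 N exceeds the other side's 31.458 N, so that mass slides down and the 3.5 kg mass slides up. Taking that direction as positive, Newton's second law for the whole system gives 99.485 − 31.458 = (3.5 + 12) a, so a = 68.027 / 15.5 = 4.3888 m/s².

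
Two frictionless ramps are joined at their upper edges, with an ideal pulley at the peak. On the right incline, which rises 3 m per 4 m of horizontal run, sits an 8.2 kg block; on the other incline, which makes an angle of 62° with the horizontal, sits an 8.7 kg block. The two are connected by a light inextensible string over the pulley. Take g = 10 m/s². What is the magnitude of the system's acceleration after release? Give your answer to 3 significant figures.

Resolve each weight along its own incline: the 8.2 kg mass has component 8.2 × 10 × sin 36.87° = 49.200 N down its slope, and the 8.7 kg mass has 8.7 × 10 × sin 62° = 76.816 N down its slope.
The 8.7 kg side's 76.816 N exceeds the other side's 49.200 N, so that mass slides down and the 8.2 kg mass slides up. Taking that direction as positive, Newton's second law for the whole system gives 76.816 − 49.200 = (8.2 + 8.7) a, so a = 27.616 / 16.9 = 1.6341 m/s².

1.63 m/s²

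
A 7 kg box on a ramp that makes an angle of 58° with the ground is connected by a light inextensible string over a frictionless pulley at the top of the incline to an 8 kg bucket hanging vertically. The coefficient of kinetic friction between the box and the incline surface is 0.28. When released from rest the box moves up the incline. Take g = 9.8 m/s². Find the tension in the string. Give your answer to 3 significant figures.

For the box on the incline: the weight component along the slope is m₁g sin 58° = 7 × 9.8 × 0.8480 = 58.173 N and the normal force is N = m₁g cos 58° = 36.352 N.
Kinetic friction opposes the box's motion up the incline: f = μN = 0.28 × 36.352 = 10.179 N acting down the slope.
Newton's second law for the box (up-slope positive): T − 58.173 − 10.179 = 7 a. For the hanging bucket (downward positive): 8 × 9.8 − T = 8 a.
Adding the two equations eliminates T: 10.048 = 15 a, so a = 0.6699 m/s².
Then from the hanging bucket's equation, T = 8 × (9.8 − 0.6699) = 73.041 N.

73.0 N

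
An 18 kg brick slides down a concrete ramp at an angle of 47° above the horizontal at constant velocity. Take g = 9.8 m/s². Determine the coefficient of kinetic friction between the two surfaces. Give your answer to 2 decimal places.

At constant velocity the net force along the incline is zero: mg sin 47° = μ mg cos 47°.
So μ = tan 47° = 0.7314 / 0.6820 = 1.0724.

1.07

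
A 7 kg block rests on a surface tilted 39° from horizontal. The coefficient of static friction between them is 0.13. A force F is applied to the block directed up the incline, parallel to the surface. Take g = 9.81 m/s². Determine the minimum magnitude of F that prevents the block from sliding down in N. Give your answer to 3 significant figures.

36.3 N

The normal force is N = mg cos 39° = 53.367 N. With F at its minimum the block is on the verge of sliding down, so static friction is at its maximum μ_s N = 0.13 × 53.367 = 6.938 N and acts up the slope.
Equilibrium along the incline: F + μ_s N = mg sin 39°, so F = 43.215 − 6.938 = 36.277 N.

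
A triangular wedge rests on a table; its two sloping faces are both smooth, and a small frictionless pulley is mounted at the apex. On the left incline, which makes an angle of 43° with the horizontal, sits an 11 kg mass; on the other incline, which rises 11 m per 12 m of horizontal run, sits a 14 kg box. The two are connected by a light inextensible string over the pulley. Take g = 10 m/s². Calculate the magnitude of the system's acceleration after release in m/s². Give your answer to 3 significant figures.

0.783 m/s²

Resolve each weight along its own incline: the 11 kg mass has component 11 × 10 × sin 43° = 75.020 N down its slope, and the 14 kg mass has 14 × 10 × sin 42.51° = 94.601 N down its slope.
The 14 kg side's 94.601 N exceeds the other side's 75.020 N, so that mass slides down and the 11 kg mass slides up. Taking that direction as positive, Newton's second law for the whole system gives 94.601 − 75.020 = (11 + 14) a, so a = 19.581 / 25 = 0.7832 m/s².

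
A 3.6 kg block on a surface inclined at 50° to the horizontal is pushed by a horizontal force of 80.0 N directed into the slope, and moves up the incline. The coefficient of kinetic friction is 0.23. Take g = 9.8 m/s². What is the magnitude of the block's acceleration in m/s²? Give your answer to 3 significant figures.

The horizontal push has components F cos 50° = 80.0 × 0.6428 = 51.424 N up the incline and F sin 50° = 80.0 × 0.7660 = 61.280 N pressing into the surface.
The normal force is therefore N = mg cos 50° + F sin 50° = 22.678 + 61.280 = 83.958 N, and kinetic friction down the slope is μN = 0.23 × 83.958 = 19.310 N.
Along the incline: F cos 50° − mg sin 50° − μN = ma, so 51.424 − 27.024 − 19.310 = 3.6 a, giving a = 1.4139 m/s².

1.41 m/s²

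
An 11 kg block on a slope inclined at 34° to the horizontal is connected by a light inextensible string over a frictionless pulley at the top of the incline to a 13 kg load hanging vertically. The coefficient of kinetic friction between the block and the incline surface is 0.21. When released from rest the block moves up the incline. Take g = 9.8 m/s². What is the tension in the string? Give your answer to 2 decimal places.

101.21 N

For the block on the incline: the weight component along the slope is m₁g sin 34° = 11 × 9.8 × 0.5592 = 60.282 N and the normal force is N = m₁g cos 34° = 89.370 N.
Kinetic friction opposes the block's motion up the incline: f = μN = 0.21 × 89.370 = 18.768 N acting down the slope.
Newton's second law for the block (up-slope positive): T − 60.282 − 18.768 = 11 a. For the hanging load (downward positive): 13 × 9.8 − T = 13 a.
Adding the two equations eliminates T: 48.350 = 24 a, so a = 2.0146 m/s².
Then from the hanging load's equation, T = 13 × (9.8 − 2.0146) = 101.210 N.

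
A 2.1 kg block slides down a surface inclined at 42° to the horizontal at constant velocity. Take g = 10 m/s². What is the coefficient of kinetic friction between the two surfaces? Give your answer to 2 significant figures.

At constant velocity the net force along the incline is zero: mg sin 42° = μ mg cos 42°.
So μ = tan 42° = 0.6691 / 0.7431 = 0.9004.

0.90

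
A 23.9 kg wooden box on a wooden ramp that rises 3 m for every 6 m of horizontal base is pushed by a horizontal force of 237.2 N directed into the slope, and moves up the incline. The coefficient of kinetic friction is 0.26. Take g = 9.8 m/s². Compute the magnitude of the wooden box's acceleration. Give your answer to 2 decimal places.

1.06 m/s²

The horizontal push has components F cos 26.57° = 237.2 × 0.8944 = 212.152 N up the incline and F sin 26.57° = 237.2 × 0.4472 = 106.076 N pressing into the surface.
The normal force is therefore N = mg cos 26.57° + F sin 26.57° = 209.486 + 106.076 = 315.562 N, and kinetic friction down the slope is μN = 0.26 × 315.562 = 82.046 N.
Along the incline: F cos 26.57° − mg sin 26.57° − μN = ma, so 212.152 − 104.743 − 82.046 = 23.9 a, giving a = 1.0612 m/s².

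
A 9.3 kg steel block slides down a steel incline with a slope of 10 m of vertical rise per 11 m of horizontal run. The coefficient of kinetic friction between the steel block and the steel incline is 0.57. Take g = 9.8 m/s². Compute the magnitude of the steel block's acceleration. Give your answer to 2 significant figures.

Resolving the weight along the incline: the component pulling the steel block down the slope is mg sin 42.27° = 9.3 × 9.8 × 0.6727 = 61.310 N, and the normal force is N = mg cos 42.27° = 9.3 × 9.8 × 0.7399 = 67.434 N.
Kinetic friction acts up the slope with magnitude f = μN = 0.57 × 67.434 = 38.437 N.
Net force along the incline is 61.310 − 38.437 = 22.873 N, so a = 22.873 / 9.3 = 2.4595 m/s².

2.5 m/s²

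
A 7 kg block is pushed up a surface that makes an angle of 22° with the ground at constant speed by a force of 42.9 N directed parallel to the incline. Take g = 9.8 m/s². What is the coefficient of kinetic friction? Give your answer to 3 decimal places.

At constant speed ΣF = 0 along the incline. The applied 42.9 N acts up the slope; the weight component mg sin 22° = 25.698 N and kinetic friction μN both act down the slope.
So 42.9 = 25.698 + μ × 63.605, giving μ = (42.9 − 25.698) / 63.605 = 0.2705.

0.270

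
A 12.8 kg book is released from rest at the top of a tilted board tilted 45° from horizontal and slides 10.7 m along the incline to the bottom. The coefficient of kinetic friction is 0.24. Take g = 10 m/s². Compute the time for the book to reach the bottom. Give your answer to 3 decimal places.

1.996 s

The weight component along the incline is mg sin 45° = 90.510 N and the normal force is N = mg cos 45° = 90.510 N.
Friction up the slope is f = μN = 0.24 × 90.510 = 21.722 N, so the net downslope force is 90.510 − 21.722 = 68.788 N and a = 68.788 / 12.8 = 5.3741 m/s².
Starting from rest, L = ½at², so t = √(2L/a) = √(2 × 10.7 / 5.3741) = 1.9955 s.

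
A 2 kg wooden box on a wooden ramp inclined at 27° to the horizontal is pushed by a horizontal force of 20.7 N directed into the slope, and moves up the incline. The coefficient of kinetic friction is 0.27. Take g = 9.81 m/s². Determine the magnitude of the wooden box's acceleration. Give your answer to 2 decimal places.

The horizontal push has components F cos 27° = 20.7 × 0.8910 = 18.444 N up the incline and F sin 27° = 20.7 × 0.4540 = 9.398 N pressing into the surface.
The normal force is therefore N = mg cos 27° + F sin 27° = 17.481 + 9.398 = 26.879 N, and kinetic friction down the slope is μN = 0.27 × 26.879 = 7.257 N.
Along the incline: F cos 27° − mg sin 27° − μN = ma, so 18.444 − 8.907 − 7.257 = 2 a, giving a = 1.1400 m/s².

1.14 m/s²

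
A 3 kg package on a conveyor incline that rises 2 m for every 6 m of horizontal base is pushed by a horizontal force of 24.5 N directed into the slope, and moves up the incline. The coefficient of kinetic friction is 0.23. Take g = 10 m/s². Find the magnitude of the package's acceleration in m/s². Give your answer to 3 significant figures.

1.81 m/s²

The horizontal push has components F cos 18.43° = 24.5 × 0.9487 = 23.243 N up the incline and F sin 18.43° = 24.5 × 0.3162 = 7.747 N pressing into the surface.
The normal force is therefore N = mg cos 18.43° + F sin 18.43° = 28.461 + 7.747 = 36.208 N, and kinetic friction down the slope is μN = 0.23 × 36.208 = 8.328 N.
Along the incline: F cos 18.43° − mg sin 18.43° − μN = ma, so 23.243 − 9.486 − 8.328 = 3 a, giving a = 1.8097 m/s².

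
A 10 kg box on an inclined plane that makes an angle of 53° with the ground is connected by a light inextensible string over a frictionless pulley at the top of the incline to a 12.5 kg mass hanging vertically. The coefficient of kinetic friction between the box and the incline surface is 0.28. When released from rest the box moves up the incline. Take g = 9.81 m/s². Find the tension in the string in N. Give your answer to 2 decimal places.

107.21 N

For the box on the incline: the weight component along the slope is m₁g sin 53° = 10 × 9.81 × 0.7986 = 78.343 N and the normal force is N = m₁g cos 53° = 59.038 N.
Kinetic friction opposes the box's motion up the incline: f = μN = 0.28 × 59.038 = 16.531 N acting down the slope.
Newton's second law for the box (up-slope positive): T − 78.343 − 16.531 = 10 a. For the hanging mass (downward positive): 12.5 × 9.81 − T = 12.5 a.
Adding the two equations eliminates T: 27.751 = 22.5 a, so a = 1.2334 m/s².
Then from the hanging mass's equation, T = 12.5 × (9.81 − 1.2334) = 107.208 N.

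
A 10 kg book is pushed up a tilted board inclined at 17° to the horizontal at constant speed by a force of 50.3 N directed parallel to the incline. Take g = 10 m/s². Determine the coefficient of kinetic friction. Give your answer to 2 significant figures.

At constant speed ΣF = 0 along the incline. The applied 50.3 N acts up the slope; the weight component mg sin 17° = 29.237 N and kinetic friction μN both act down the slope.
So 50.3 = 29.237 + μ × 95.630, giving μ = (50.3 − 29.237) / 95.630 = 0.2203.

0.22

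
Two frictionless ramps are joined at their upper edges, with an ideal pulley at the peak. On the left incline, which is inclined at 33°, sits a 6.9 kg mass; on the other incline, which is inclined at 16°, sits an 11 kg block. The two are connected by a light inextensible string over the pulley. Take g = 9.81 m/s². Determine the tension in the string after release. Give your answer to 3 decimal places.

Resolve each weight along its own incline: the 6.9 kg mass has component 6.9 × 9.81 × sin 33° = 36.866 N down its slope, and the 11 kg mass has 11 × 9.81 × sin 16° = 29.744 N down its slope.
The 6.9 kg side's 36.866 N exceeds the other side's 29.744 N, so that mass slides down and the 11 kg mass slides up. Taking that direction as positive, Newton's second law for the whole system gives 36.866 − 29.744 = (6.9 + 11) a, so a = 7.122 / 17.9 = 0.3979 m/s².
For the 11 kg mass (up-slope positive): T − 29.744 = 11 × 0.3979, so T = 34.121 N.

34.121 N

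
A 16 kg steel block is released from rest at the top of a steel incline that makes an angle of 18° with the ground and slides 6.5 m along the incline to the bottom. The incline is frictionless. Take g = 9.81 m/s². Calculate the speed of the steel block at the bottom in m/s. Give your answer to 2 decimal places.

6.28 m/s

The weight component along the incline is mg sin 18° = 48.503 N and the normal force is N = mg cos 18° = 149.278 N.
With no friction, a = g sin 18° = 3.0315 m/s².
Starting from rest over a distance of 6.5 m, v² = 2aL = 2 × 3.0315 × 6.5 = 39.4095, so v = 6.2777 m/s.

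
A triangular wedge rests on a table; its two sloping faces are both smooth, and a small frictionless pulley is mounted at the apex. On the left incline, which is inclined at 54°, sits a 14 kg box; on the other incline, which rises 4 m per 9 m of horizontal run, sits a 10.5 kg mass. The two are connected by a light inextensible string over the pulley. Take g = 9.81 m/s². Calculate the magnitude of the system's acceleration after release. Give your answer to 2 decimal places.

2.83 m/s²

Resolve each weight along its own incline: the 14 kg mass has component 14 × 9.81 × sin 54° = 111.110 N down its slope, and the 10.5 kg mass has 10.5 × 9.81 × sin 23.96° = 41.834 N down its slope.
The 14 kg side's 111.110 N exceeds the other side's 41.834 N, so that mass slides down and the 10.5 kg mass slides up. Taking that direction as positive, Newton's second law for the whole system gives 111.110 − 41.834 = (14 + 10.5) a, so a = 69.276 / 24.5 = 2.8276 m/s².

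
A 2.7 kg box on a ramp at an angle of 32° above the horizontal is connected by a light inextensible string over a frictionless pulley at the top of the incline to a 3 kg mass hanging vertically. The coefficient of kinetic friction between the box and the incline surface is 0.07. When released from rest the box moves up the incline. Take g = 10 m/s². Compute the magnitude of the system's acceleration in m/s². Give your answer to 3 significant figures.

2.47 m/s²

For the box on the incline: the weight component along the slope is m₁g sin 32° = 2.7 × 10 × 0.5299 = 14.307 N and the normal force is N = m₁g cos 32° = 22.897 N.
Kinetic friction opposes the box's motion up the incline: f = μN = 0.07 × 22.897 = 1.603 N acting down the slope.
Newton's second law for the box (up-slope positive): T − 14.307 − 1.603 = 2.7 a. For the hanging mass (downward positive): 3 × 10 − T = 3 a.
Adding the two equations eliminates T: 14.090 = 5.7 a, so a = 2.4719 m/s².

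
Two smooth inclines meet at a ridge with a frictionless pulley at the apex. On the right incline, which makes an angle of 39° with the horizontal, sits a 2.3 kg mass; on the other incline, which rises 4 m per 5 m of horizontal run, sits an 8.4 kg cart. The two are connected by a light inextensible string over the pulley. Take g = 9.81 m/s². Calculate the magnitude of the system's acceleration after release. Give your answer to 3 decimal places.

Resolve each weight along its own incline: the 2.3 kg mass has component 2.3 × 9.81 × sin 39° = 14.199 N down its slope, and the 8.4 kg mass has 8.4 × 9.81 × sin 38.66° = 51.477 N down its slope.
The 8.4 kg side's 51.477 N exceeds the other side's 14.199 N, so that mass slides down and the 2.3 kg mass slides up. Taking that direction as positive, Newton's second law for the whole system gives 51.477 − 14.199 = (2.3 + 8.4) a, so a = 37.278 / 10.7 = 3.4839 m/s².

3.484 m/s²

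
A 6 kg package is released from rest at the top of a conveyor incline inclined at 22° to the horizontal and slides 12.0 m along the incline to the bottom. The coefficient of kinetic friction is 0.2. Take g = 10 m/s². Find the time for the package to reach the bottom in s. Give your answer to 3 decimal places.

3.562 s

The weight component along the incline is mg sin 22° = 22.476 N and the normal force is N = mg cos 22° = 55.631 N.
Friction up the slope is f = μN = 0.2 × 55.631 = 11.126 N, so the net downslope force is 22.476 − 11.126 = 11.350 N and a = 11.350 / 6 = 1.8917 m/s².
Starting from rest, L = ½at², so t = √(2L/a) = √(2 × 12.0 / 1.8917) = 3.5619 s.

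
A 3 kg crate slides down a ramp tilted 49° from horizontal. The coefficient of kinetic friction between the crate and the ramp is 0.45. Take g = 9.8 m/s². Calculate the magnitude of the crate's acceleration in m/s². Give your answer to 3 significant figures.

4.50 m/s²

Resolving the weight along the incline: the component pulling the crate down the slope is mg sin 49° = 3 × 9.8 × 0.7547 = 22.188 N, and the normal force is N = mg cos 49° = 3 × 9.8 × 0.6561 = 19.289 N.
Kinetic friction acts up the slope with magnitude f = μN = 0.45 × 19.289 = 8.680 N.
Net force along the incline is 22.188 − 8.680 = 13.508 N, so a = 13.508 / 3 = 4.5027 m/s².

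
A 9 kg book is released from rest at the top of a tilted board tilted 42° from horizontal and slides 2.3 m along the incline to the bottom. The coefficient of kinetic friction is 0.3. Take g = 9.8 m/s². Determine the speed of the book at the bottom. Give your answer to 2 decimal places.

The weight component along the incline is mg sin 42° = 59.017 N and the normal force is N = mg cos 42° = 65.545 N.
Friction up the slope is f = μN = 0.3 × 65.545 = 19.663 N, so the net downslope force is 59.017 − 19.663 = 39.354 N and a = 39.354 / 9 = 4.3727 m/s².
Starting from rest over a distance of 2.3 m, v² = 2aL = 2 × 4.3727 × 2.3 = 20.1144, so v = 4.4849 m/s.

4.48 m/s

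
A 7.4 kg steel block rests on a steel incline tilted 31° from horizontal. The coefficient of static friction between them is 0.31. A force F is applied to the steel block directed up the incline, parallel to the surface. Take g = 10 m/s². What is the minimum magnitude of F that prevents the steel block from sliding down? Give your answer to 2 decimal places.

The normal force is N = mg cos 31° = 63.430 N. With F at its minimum the steel block is on the verge of sliding down, so static friction is at its maximum μ_s N = 0.31 × 63.430 = 19.663 N and acts up the slope.
Equilibrium along the incline: F + μ_s N = mg sin 31°, so F = 38.113 − 19.663 = 18.450 N.

18.45 N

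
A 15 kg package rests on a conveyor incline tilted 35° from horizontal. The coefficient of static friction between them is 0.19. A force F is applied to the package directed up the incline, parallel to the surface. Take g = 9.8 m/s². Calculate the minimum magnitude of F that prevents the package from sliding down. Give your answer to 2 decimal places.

61.44 N

The normal force is N = mg cos 35° = 120.415 N. With F at its minimum the package is on the verge of sliding down, so static friction is at its maximum μ_s N = 0.19 × 120.415 = 22.879 N and acts up the slope.
Equilibrium along the incline: F + μ_s N = mg sin 35°, so F = 84.316 − 22.879 = 61.437 N.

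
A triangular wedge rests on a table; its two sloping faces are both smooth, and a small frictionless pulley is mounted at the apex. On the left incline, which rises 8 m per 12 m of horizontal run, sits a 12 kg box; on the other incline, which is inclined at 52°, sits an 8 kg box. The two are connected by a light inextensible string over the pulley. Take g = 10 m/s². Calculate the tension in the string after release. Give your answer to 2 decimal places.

64.45 N

Resolve each weight along its own incline: the 12 kg mass has component 12 × 10 × sin 33.69° = 66.564 N down its slope, and the 8 kg mass has 8 × 10 × sin 52° = 63.041 N down its slope.
The 12 kg side's 66.564 N exceeds the other side's 63.041 N, so that mass slides down and the 8 kg mass slides up. Taking that direction as positive, Newton's second law for the whole system gives 66.564 − 63.041 = (12 + 8) a, so a = 3.523 / 20 = 0.1762 m/s².
For the 8 kg mass (up-slope positive): T − 63.041 = 8 × 0.1762, so T = 64.451 N.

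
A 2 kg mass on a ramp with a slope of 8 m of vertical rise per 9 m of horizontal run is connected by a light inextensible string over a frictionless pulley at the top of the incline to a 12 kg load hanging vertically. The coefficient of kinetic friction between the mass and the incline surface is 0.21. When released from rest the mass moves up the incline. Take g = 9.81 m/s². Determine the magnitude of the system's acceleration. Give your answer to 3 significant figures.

7.26 m/s²

For the mass on the incline: the weight component along the slope is m₁g sin 41.63° = 2 × 9.81 × 0.6644 = 13.036 N and the normal force is N = m₁g cos 41.63° = 14.664 N.
Kinetic friction opposes the mass's motion up the incline: f = μN = 0.21 × 14.664 = 3.079 N acting down the slope.
Newton's second law for the mass (up-slope positive): T − 13.036 − 3.079 = 2 a. For the hanging load (downward positive): 12 × 9.81 − T = 12 a.
Adding the two equations eliminates T: 101.605 = 14 a, so a = 7.2575 m/s².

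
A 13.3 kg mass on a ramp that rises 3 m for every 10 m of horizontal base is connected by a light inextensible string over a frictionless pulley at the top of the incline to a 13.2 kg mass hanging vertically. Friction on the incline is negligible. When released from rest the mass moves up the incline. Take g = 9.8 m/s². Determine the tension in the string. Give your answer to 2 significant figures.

For the mass on the incline: the weight component along the slope is m₁g sin 16.70° = 13.3 × 9.8 × 0.2873 = 37.447 N and the normal force is N = m₁g cos 16.70° = 124.843 N.
Newton's second law for the mass (up-slope positive): T − 37.447 = 13.3 a. For the hanging mass (downward positive): 13.2 × 9.8 − T = 13.2 a.
Adding the two equations eliminates T: 91.913 = 26.5 a, so a = 3.4684 m/s².
Then from the hanging mass's equation, T = 13.2 × (9.8 − 3.4684) = 83.577 N.

84 N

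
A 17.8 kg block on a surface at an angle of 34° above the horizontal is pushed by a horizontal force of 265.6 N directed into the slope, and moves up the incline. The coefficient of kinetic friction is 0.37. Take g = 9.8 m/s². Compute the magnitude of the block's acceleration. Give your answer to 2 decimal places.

0.80 m/s²

The horizontal push has components F cos 34° = 265.6 × 0.8290 = 220.182 N up the incline and F sin 34° = 265.6 × 0.5592 = 148.524 N pressing into the surface.
The normal force is therefore N = mg cos 34° + F sin 34° = 144.611 + 148.524 = 293.135 N, and kinetic friction down the slope is μN = 0.37 × 293.135 = 108.460 N.
Along the incline: F cos 34° − mg sin 34° − μN = ma, so 220.182 − 97.547 − 108.460 = 17.8 a, giving a = 0.7963 m/s².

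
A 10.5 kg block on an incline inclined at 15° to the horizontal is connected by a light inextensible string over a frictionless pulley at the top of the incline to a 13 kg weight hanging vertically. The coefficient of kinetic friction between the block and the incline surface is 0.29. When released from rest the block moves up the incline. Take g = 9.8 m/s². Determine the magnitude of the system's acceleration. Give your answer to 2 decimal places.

For the block on the incline: the weight component along the slope is m₁g sin 15° = 10.5 × 9.8 × 0.2588 = 26.631 N and the normal force is N = m₁g cos 15° = 99.394 N.
Kinetic friction opposes the block's motion up the incline: f = μN = 0.29 × 99.394 = 28.824 N acting down the slope.
Newton's second law for the block (up-slope positive): T − 26.631 − 28.824 = 10.5 a. For the hanging weight (downward positive): 13 × 9.8 − T = 13 a.
Adding the two equations eliminates T: 71.945 = 23.5 a, so a = 3.0615 m/s².

3.06 m/s²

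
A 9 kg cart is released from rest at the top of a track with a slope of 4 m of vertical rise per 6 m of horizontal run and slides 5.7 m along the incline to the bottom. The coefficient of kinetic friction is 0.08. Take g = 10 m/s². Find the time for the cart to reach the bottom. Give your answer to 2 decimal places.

The weight component along the incline is mg sin 33.69° = 49.923 N and the normal force is N = mg cos 33.69° = 74.885 N.
Friction up the slope is f = μN = 0.08 × 74.885 = 5.991 N, so the net downslope force is 49.923 − 5.991 = 43.932 N and a = 43.932 / 9 = 4.8813 m/s².
Starting from rest, L = ½at², so t = √(2L/a) = √(2 × 5.7 / 4.8813) = 1.5282 s.

1.53 s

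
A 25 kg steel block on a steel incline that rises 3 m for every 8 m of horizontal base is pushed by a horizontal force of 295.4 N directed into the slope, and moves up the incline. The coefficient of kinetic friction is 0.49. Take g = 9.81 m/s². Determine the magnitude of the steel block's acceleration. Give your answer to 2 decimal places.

1.09 m/s²

The horizontal push has components F cos 20.56° = 295.4 × 0.9363 = 276.583 N up the incline and F sin 20.56° = 295.4 × 0.3511 = 103.715 N pressing into the surface.
The normal force is therefore N = mg cos 20.56° + F sin 20.56° = 229.628 + 103.715 = 333.343 N, and kinetic friction down the slope is μN = 0.49 × 333.343 = 163.338 N.
Along the incline: F cos 20.56° − mg sin 20.56° − μN = ma, so 276.583 − 86.107 − 163.338 = 25 a, giving a = 1.0855 m/s².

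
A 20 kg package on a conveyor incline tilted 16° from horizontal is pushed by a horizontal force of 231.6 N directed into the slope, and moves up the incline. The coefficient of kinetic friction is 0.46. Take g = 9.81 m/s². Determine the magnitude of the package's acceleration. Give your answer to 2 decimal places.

2.62 m/s²

The horizontal push has components F cos 16° = 231.6 × 0.9613 = 222.637 N up the incline and F sin 16° = 231.6 × 0.2756 = 63.829 N pressing into the surface.
The normal force is therefore N = mg cos 16° + F sin 16° = 188.607 + 63.829 = 252.436 N, and kinetic friction down the slope is μN = 0.46 × 252.436 = 116.121 N.
Along the incline: F cos 16° − mg sin 16° − μN = ma, so 222.637 − 54.073 − 116.121 = 20 a, giving a = 2.6221 m/s².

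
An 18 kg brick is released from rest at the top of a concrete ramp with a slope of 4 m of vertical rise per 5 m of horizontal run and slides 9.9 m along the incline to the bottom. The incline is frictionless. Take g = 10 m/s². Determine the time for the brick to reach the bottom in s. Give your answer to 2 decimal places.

1.78 s

The weight component along the incline is mg sin 38.66° = 112.445 N and the normal force is N = mg cos 38.66° = 140.556 N.
With no friction, a = g sin 38.66° = 6.2470 m/s².
Starting from rest, L = ½at², so t = √(2L/a) = √(2 × 9.9 / 6.2470) = 1.7803 s.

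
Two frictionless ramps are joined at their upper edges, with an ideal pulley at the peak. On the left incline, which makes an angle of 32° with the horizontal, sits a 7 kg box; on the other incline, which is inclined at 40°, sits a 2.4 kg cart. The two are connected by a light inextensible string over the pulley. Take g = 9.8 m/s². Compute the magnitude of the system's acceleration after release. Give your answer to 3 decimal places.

Resolve each weight along its own incline: the 7 kg mass has component 7 × 9.8 × sin 32° = 36.352 N down its slope, and the 2.4 kg mass has 2.4 × 9.8 × sin 40° = 15.118 N down its slope.
The 7 kg side's 36.352 N exceeds the other side's 15.118 N, so that mass slides down and the 2.4 kg mass slides up. Taking that direction as positive, Newton's second law for the whole system gives 36.352 − 15.118 = (7 + 2.4) a, so a = 21.234 / 9.4 = 2.2589 m/s².

2.259 m/s²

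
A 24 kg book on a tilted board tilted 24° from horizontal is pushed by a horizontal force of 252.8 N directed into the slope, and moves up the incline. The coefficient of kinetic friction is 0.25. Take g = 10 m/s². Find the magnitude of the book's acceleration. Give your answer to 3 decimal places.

2.200 m/s²

The horizontal push has components F cos 24° = 252.8 × 0.9135 = 230.933 N up the incline and F sin 24° = 252.8 × 0.4067 = 102.814 N pressing into the surface.
The normal force is therefore N = mg cos 24° + F sin 24° = 219.240 + 102.814 = 322.054 N, and kinetic friction down the slope is μN = 0.25 × 322.054 = 80.513 N.
Along the incline: F cos 24° − mg sin 24° − μN = ma, so 230.933 − 97.608 − 80.513 = 24 a, giving a = 2.2005 m/s².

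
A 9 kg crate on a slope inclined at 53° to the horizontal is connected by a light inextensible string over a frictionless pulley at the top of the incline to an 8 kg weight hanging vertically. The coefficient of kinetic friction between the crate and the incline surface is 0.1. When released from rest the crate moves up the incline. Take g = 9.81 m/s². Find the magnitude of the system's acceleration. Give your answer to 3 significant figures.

For the crate on the incline: the weight component along the slope is m₁g sin 53° = 9 × 9.81 × 0.7986 = 70.508 N and the normal force is N = m₁g cos 53° = 53.134 N.
Kinetic friction opposes the crate's motion up the incline: f = μN = 0.1 × 53.134 = 5.313 N acting down the slope.
Newton's second law for the crate (up-slope positive): T − 70.508 − 5.313 = 9 a. For the hanging weight (downward positive): 8 × 9.81 − T = 8 a.
Adding the two equations eliminates T: 2.659 = 17 a, so a = 0.1564 m/s².

0.156 m/s²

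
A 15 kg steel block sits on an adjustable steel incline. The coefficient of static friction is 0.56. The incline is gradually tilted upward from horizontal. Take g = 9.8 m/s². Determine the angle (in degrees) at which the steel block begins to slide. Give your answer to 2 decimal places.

At the threshold of sliding, static friction is at its maximum μ_s N and exactly balances the weight component along the incline: mg sin θ = μ_s mg cos θ.
Hence tan θ = μ_s = 0.56, so θ = arctan(0.56) = 29.2488°.

29.25°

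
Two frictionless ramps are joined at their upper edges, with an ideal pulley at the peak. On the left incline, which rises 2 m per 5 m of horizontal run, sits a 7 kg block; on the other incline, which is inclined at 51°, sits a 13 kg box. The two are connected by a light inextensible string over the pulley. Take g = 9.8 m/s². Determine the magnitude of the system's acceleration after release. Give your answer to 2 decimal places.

3.68 m/s²

Resolve each weight along its own incline: the 7 kg mass has component 7 × 9.8 × sin 21.80° = 25.477 N down its slope, and the 13 kg mass has 13 × 9.8 × sin 51° = 99.008 N down its slope.
The 13 kg side's 99.008 N exceeds the other side's 25.477 N, so that mass slides down and the 7 kg mass slides up. Taking that direction as positive, Newton's second law for the whole system gives 99.008 − 25.477 = (7 + 13) a, so a = 73.531 / 20 = 3.6766 m/s².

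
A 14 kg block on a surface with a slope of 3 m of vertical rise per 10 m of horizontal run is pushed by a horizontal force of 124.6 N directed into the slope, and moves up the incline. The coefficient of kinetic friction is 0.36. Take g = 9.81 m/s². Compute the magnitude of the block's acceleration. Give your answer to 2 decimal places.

1.40 m/s²

The horizontal push has components F cos 16.70° = 124.6 × 0.9578 = 119.342 N up the incline and F sin 16.70° = 124.6 × 0.2873 = 35.798 N pressing into the surface.
The normal force is therefore N = mg cos 16.70° + F sin 16.70° = 131.544 + 35.798 = 167.342 N, and kinetic friction down the slope is μN = 0.36 × 167.342 = 60.243 N.
Along the incline: F cos 16.70° − mg sin 16.70° − μN = ma, so 119.342 − 39.458 − 60.243 = 14 a, giving a = 1.4029 m/s².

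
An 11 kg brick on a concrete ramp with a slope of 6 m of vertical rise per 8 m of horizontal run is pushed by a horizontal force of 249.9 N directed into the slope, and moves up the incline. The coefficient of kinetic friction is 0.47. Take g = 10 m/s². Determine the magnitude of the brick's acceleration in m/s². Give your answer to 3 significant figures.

The horizontal push has components F cos 36.87° = 249.9 × 0.8000 = 199.920 N up the incline and F sin 36.87° = 249.9 × 0.6000 = 149.940 N pressing into the surface.
The normal force is therefore N = mg cos 36.87° + F sin 36.87° = 88.000 + 149.940 = 237.940 N, and kinetic friction down the slope is μN = 0.47 × 237.940 = 111.832 N.
Along the incline: F cos 36.87° − mg sin 36.87° − μN = ma, so 199.920 − 66.000 − 111.832 = 11 a, giving a = 2.0080 m/s².

2.01 m/s²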